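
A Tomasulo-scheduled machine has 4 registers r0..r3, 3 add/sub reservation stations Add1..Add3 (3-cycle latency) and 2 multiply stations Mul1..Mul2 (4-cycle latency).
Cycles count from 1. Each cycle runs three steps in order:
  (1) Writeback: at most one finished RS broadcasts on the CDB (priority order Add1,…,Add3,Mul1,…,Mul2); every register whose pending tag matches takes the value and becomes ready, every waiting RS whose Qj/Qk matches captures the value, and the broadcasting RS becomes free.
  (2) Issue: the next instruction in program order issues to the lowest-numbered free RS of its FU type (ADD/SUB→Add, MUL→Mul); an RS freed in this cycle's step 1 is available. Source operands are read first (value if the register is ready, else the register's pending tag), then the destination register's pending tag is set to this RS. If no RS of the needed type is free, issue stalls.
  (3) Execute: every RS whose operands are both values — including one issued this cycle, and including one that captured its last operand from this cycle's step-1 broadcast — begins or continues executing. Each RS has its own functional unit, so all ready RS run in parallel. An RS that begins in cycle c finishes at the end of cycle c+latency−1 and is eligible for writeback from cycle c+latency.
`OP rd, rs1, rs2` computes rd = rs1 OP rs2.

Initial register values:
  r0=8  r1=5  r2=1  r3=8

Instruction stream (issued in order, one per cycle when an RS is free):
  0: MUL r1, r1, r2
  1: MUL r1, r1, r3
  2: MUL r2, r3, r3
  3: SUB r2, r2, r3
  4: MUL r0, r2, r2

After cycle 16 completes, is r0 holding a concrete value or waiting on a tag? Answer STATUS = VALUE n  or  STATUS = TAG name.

cycle 1: issue MUL r1<-Mul1 // r0:8,r1:Mul1,r2:1,r3:8
cycle 2: issue MUL r1<-Mul2 // r0:8,r1:Mul2,r2:1,r3:8
cycle 3: stall // r0:8,r1:Mul2,r2:1,r3:8
cycle 4: stall // r0:8,r1:Mul2,r2:1,r3:8
cycle 5: CDB Mul1=5; issue MUL r2<-Mul1 // r0:8,r1:Mul2,r2:Mul1,r3:8
cycle 6: issue SUB r2<-Add1 // r0:8,r1:Mul2,r2:Add1,r3:8
cycle 7: stall // r0:8,r1:Mul2,r2:Add1,r3:8
cycle 8: stall // r0:8,r1:Mul2,r2:Add1,r3:8
cycle 9: CDB Mul1=64; issue MUL r0<-Mul1 // r0:Mul1,r1:Mul2,r2:Add1,r3:8
cycle 10: CDB Mul2=40 // r0:Mul1,r1:40,r2:Add1,r3:8
cycle 11: - // r0:Mul1,r1:40,r2:Add1,r3:8
cycle 12: CDB Add1=56 // r0:Mul1,r1:40,r2:56,r3:8
cycle 13: - // r0:Mul1,r1:40,r2:56,r3:8
cycle 14: - // r0:Mul1,r1:40,r2:56,r3:8
cycle 15: - // r0:Mul1,r1:40,r2:56,r3:8
cycle 16: CDB Mul1=3136 // r0:3136,r1:40,r2:56,r3:8

STATUS = VALUE 3136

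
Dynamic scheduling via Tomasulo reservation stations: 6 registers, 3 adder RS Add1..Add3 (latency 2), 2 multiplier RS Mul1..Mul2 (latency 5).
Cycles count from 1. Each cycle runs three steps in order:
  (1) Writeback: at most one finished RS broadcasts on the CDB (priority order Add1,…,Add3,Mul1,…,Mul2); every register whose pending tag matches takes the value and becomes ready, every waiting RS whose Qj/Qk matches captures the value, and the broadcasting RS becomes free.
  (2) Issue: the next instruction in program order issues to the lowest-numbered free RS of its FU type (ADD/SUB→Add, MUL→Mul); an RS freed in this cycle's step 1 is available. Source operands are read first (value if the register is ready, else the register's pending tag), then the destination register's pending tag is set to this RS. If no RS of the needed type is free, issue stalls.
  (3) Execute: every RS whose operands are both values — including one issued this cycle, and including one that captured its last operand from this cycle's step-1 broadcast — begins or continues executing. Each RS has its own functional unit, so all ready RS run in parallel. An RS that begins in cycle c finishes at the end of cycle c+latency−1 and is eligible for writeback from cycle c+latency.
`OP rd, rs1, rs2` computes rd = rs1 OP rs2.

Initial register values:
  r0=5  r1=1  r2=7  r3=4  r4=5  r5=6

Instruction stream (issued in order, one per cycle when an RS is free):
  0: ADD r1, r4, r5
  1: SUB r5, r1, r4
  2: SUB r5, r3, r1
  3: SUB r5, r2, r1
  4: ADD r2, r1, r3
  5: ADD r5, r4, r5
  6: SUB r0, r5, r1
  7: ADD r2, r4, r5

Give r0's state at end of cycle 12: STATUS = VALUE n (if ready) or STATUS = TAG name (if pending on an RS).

cycle 1: issue ADD r1<-Add1 // r0:5,r1:Add1,r2:7,r3:4,r4:5,r5:6
cycle 2: issue SUB r5<-Add2 // r0:5,r1:Add1,r2:7,r3:4,r4:5,r5:Add2
cycle 3: CDB Add1=11; issue SUB r5<-Add1 // r0:5,r1:11,r2:7,r3:4,r4:5,r5:Add1
cycle 4: issue SUB r5<-Add3 // r0:5,r1:11,r2:7,r3:4,r4:5,r5:Add3
cycle 5: CDB Add1=-7; issue ADD r2<-Add1 // r0:5,r1:11,r2:Add1,r3:4,r4:5,r5:Add3
cycle 6: CDB Add2=6; issue ADD r5<-Add2 // r0:5,r1:11,r2:Add1,r3:4,r4:5,r5:Add2
cycle 7: CDB Add1=15; issue SUB r0<-Add1 // r0:Add1,r1:11,r2:15,r3:4,r4:5,r5:Add2
cycle 8: CDB Add3=-4; issue ADD r2<-Add3 // r0:Add1,r1:11,r2:Add3,r3:4,r4:5,r5:Add2
cycle 9: - // r0:Add1,r1:11,r2:Add3,r3:4,r4:5,r5:Add2
cycle 10: CDB Add2=1 // r0:Add1,r1:11,r2:Add3,r3:4,r4:5,r5:1
cycle 11: - // r0:Add1,r1:11,r2:Add3,r3:4,r4:5,r5:1
cycle 12: CDB Add1=-10 // r0:-10,r1:11,r2:Add3,r3:4,r4:5,r5:1

STATUS = VALUE -10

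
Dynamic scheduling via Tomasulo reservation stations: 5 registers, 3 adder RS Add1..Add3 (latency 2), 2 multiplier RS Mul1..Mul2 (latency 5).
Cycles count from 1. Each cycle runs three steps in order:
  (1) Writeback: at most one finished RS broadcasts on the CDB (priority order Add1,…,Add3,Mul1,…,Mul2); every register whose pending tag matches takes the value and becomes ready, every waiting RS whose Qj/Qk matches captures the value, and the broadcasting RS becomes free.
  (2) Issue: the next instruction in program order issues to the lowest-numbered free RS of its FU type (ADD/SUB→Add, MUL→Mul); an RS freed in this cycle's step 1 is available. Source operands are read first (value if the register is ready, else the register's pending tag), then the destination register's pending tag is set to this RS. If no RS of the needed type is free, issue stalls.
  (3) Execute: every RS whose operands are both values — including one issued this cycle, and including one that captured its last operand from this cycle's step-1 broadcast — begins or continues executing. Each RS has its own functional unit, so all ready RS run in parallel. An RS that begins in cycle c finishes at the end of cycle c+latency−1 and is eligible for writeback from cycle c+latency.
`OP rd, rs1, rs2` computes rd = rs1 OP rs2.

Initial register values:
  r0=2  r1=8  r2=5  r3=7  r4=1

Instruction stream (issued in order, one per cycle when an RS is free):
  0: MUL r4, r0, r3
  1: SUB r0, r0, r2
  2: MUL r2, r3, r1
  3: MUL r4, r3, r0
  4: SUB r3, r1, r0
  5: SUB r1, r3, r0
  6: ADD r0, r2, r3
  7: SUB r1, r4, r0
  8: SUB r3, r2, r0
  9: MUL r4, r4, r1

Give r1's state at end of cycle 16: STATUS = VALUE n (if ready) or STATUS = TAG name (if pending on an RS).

STATUS = VALUE -88

c1: issue MUL r4<-Mul1 | r0:2,r1:8,r2:5,r3:7,r4:Mul1
c2: issue SUB r0<-Add1 | r0:Add1,r1:8,r2:5,r3:7,r4:Mul1
c3: issue MUL r2<-Mul2 | r0:Add1,r1:8,r2:Mul2,r3:7,r4:Mul1
c4: CDB Add1=-3; stall | r0:-3,r1:8,r2:Mul2,r3:7,r4:Mul1
c5: stall | r0:-3,r1:8,r2:Mul2,r3:7,r4:Mul1
c6: CDB Mul1=14; issue MUL r4<-Mul1 | r0:-3,r1:8,r2:Mul2,r3:7,r4:Mul1
c7: issue SUB r3<-Add1 | r0:-3,r1:8,r2:Mul2,r3:Add1,r4:Mul1
c8: CDB Mul2=56; issue SUB r1<-Add2 | r0:-3,r1:Add2,r2:56,r3:Add1,r4:Mul1
c9: CDB Add1=11; issue ADD r0<-Add1 | r0:Add1,r1:Add2,r2:56,r3:11,r4:Mul1
c10: issue SUB r1<-Add3 | r0:Add1,r1:Add3,r2:56,r3:11,r4:Mul1
c11: CDB Add1=67; issue SUB r3<-Add1 | r0:67,r1:Add3,r2:56,r3:Add1,r4:Mul1
c12: CDB Add2=14; issue MUL r4<-Mul2 | r0:67,r1:Add3,r2:56,r3:Add1,r4:Mul2
c13: CDB Add1=-11 | r0:67,r1:Add3,r2:56,r3:-11,r4:Mul2
c14: CDB Mul1=-21 | r0:67,r1:Add3,r2:56,r3:-11,r4:Mul2
c15: - | r0:67,r1:Add3,r2:56,r3:-11,r4:Mul2
c16: CDB Add3=-88 | r0:67,r1:-88,r2:56,r3:-11,r4:Mul2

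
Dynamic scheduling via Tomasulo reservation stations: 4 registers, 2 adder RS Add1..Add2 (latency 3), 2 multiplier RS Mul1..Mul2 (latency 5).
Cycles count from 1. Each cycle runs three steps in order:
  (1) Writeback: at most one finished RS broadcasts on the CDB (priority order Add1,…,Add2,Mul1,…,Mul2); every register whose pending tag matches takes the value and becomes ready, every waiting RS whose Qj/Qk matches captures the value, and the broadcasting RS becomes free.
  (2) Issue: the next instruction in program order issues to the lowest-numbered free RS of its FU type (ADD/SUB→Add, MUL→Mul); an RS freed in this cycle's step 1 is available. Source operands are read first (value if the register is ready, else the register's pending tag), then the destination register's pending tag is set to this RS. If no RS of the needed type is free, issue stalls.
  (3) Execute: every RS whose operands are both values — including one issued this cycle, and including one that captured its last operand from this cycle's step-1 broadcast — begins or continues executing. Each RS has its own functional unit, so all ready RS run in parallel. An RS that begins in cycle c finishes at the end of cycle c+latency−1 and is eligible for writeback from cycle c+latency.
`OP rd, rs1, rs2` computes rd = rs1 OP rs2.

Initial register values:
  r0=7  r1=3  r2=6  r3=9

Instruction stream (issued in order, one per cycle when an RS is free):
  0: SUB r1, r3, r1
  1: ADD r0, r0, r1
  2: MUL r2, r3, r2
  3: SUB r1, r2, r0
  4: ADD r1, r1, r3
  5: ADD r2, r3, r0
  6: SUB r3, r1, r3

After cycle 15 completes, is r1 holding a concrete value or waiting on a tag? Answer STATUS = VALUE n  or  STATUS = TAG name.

STATUS = VALUE 50

c1: issue SUB r1<-Add1 | r0:7,r1:Add1,r2:6,r3:9
c2: issue ADD r0<-Add2 | r0:Add2,r1:Add1,r2:6,r3:9
c3: issue MUL r2<-Mul1 | r0:Add2,r1:Add1,r2:Mul1,r3:9
c4: CDB Add1=6; issue SUB r1<-Add1 | r0:Add2,r1:Add1,r2:Mul1,r3:9
c5: stall | r0:Add2,r1:Add1,r2:Mul1,r3:9
c6: stall | r0:Add2,r1:Add1,r2:Mul1,r3:9
c7: CDB Add2=13; issue ADD r1<-Add2 | r0:13,r1:Add2,r2:Mul1,r3:9
c8: CDB Mul1=54; stall | r0:13,r1:Add2,r2:54,r3:9
c9: stall | r0:13,r1:Add2,r2:54,r3:9
c10: stall | r0:13,r1:Add2,r2:54,r3:9
c11: CDB Add1=41; issue ADD r2<-Add1 | r0:13,r1:Add2,r2:Add1,r3:9
c12: stall | r0:13,r1:Add2,r2:Add1,r3:9
c13: stall | r0:13,r1:Add2,r2:Add1,r3:9
c14: CDB Add1=22; issue SUB r3<-Add1 | r0:13,r1:Add2,r2:22,r3:Add1
c15: CDB Add2=50 | r0:13,r1:50,r2:22,r3:Add1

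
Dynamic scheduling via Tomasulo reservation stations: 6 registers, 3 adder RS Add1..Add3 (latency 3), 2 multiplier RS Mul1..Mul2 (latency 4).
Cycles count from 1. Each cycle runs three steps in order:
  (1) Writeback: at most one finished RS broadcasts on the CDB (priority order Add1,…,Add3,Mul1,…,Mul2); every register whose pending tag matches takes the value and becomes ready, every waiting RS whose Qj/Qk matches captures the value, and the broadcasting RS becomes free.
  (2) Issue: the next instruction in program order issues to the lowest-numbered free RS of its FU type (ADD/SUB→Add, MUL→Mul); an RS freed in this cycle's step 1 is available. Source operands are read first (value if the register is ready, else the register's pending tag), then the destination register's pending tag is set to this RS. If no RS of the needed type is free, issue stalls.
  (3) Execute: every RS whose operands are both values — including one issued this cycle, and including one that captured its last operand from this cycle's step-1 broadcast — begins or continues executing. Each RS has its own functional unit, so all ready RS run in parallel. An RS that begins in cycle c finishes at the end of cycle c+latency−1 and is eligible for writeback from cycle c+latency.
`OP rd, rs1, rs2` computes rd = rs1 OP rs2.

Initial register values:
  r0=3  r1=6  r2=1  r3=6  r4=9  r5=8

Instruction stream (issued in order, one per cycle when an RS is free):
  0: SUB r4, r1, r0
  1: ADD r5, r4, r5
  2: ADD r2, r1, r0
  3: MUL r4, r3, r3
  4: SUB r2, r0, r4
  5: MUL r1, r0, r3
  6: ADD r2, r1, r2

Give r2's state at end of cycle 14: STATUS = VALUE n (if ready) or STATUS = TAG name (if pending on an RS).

STATUS = VALUE -15

c1: issue SUB r4<-Add1 | r0:3,r1:6,r2:1,r3:6,r4:Add1,r5:8
c2: issue ADD r5<-Add2 | r0:3,r1:6,r2:1,r3:6,r4:Add1,r5:Add2
c3: issue ADD r2<-Add3 | r0:3,r1:6,r2:Add3,r3:6,r4:Add1,r5:Add2
c4: CDB Add1=3; issue MUL r4<-Mul1 | r0:3,r1:6,r2:Add3,r3:6,r4:Mul1,r5:Add2
c5: issue SUB r2<-Add1 | r0:3,r1:6,r2:Add1,r3:6,r4:Mul1,r5:Add2
c6: CDB Add3=9; issue MUL r1<-Mul2 | r0:3,r1:Mul2,r2:Add1,r3:6,r4:Mul1,r5:Add2
c7: CDB Add2=11; issue ADD r2<-Add2 | r0:3,r1:Mul2,r2:Add2,r3:6,r4:Mul1,r5:11
c8: CDB Mul1=36 | r0:3,r1:Mul2,r2:Add2,r3:6,r4:36,r5:11
c9: - | r0:3,r1:Mul2,r2:Add2,r3:6,r4:36,r5:11
c10: CDB Mul2=18 | r0:3,r1:18,r2:Add2,r3:6,r4:36,r5:11
c11: CDB Add1=-33 | r0:3,r1:18,r2:Add2,r3:6,r4:36,r5:11
c12: - | r0:3,r1:18,r2:Add2,r3:6,r4:36,r5:11
c13: - | r0:3,r1:18,r2:Add2,r3:6,r4:36,r5:11
c14: CDB Add2=-15 | r0:3,r1:18,r2:-15,r3:6,r4:36,r5:11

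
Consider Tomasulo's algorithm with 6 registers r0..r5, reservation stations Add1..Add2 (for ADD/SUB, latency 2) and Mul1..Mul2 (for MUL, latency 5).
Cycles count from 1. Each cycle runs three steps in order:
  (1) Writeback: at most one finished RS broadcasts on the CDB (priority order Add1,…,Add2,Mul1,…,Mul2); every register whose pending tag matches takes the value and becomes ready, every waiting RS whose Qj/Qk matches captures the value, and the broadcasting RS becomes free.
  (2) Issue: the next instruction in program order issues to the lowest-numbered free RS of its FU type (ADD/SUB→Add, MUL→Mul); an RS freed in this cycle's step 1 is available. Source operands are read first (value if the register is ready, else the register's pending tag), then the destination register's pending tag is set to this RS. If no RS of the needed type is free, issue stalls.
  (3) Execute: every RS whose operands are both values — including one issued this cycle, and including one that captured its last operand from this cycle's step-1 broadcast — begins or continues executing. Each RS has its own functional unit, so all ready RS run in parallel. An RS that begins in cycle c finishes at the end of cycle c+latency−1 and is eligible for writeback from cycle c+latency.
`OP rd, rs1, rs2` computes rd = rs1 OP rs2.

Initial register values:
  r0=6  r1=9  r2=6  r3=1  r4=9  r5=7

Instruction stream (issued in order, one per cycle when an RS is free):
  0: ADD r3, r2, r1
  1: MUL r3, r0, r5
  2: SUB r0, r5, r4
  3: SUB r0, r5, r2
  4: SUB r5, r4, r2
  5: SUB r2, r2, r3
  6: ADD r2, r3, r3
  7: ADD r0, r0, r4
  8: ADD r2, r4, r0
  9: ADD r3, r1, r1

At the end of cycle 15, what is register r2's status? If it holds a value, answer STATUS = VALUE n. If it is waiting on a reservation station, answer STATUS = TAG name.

cycle 1: issue ADD r3<-Add1 // r0:6,r1:9,r2:6,r3:Add1,r4:9,r5:7
cycle 2: issue MUL r3<-Mul1 // r0:6,r1:9,r2:6,r3:Mul1,r4:9,r5:7
cycle 3: CDB Add1=15; issue SUB r0<-Add1 // r0:Add1,r1:9,r2:6,r3:Mul1,r4:9,r5:7
cycle 4: issue SUB r0<-Add2 // r0:Add2,r1:9,r2:6,r3:Mul1,r4:9,r5:7
cycle 5: CDB Add1=-2; issue SUB r5<-Add1 // r0:Add2,r1:9,r2:6,r3:Mul1,r4:9,r5:Add1
cycle 6: CDB Add2=1; issue SUB r2<-Add2 // r0:1,r1:9,r2:Add2,r3:Mul1,r4:9,r5:Add1
cycle 7: CDB Add1=3; issue ADD r2<-Add1 // r0:1,r1:9,r2:Add1,r3:Mul1,r4:9,r5:3
cycle 8: CDB Mul1=42; stall // r0:1,r1:9,r2:Add1,r3:42,r4:9,r5:3
cycle 9: stall // r0:1,r1:9,r2:Add1,r3:42,r4:9,r5:3
cycle 10: CDB Add1=84; issue ADD r0<-Add1 // r0:Add1,r1:9,r2:84,r3:42,r4:9,r5:3
cycle 11: CDB Add2=-36; issue ADD r2<-Add2 // r0:Add1,r1:9,r2:Add2,r3:42,r4:9,r5:3
cycle 12: CDB Add1=10; issue ADD r3<-Add1 // r0:10,r1:9,r2:Add2,r3:Add1,r4:9,r5:3
cycle 13: - // r0:10,r1:9,r2:Add2,r3:Add1,r4:9,r5:3
cycle 14: CDB Add1=18 // r0:10,r1:9,r2:Add2,r3:18,r4:9,r5:3
cycle 15: CDB Add2=19 // r0:10,r1:9,r2:19,r3:18,r4:9,r5:3

STATUS = VALUE 19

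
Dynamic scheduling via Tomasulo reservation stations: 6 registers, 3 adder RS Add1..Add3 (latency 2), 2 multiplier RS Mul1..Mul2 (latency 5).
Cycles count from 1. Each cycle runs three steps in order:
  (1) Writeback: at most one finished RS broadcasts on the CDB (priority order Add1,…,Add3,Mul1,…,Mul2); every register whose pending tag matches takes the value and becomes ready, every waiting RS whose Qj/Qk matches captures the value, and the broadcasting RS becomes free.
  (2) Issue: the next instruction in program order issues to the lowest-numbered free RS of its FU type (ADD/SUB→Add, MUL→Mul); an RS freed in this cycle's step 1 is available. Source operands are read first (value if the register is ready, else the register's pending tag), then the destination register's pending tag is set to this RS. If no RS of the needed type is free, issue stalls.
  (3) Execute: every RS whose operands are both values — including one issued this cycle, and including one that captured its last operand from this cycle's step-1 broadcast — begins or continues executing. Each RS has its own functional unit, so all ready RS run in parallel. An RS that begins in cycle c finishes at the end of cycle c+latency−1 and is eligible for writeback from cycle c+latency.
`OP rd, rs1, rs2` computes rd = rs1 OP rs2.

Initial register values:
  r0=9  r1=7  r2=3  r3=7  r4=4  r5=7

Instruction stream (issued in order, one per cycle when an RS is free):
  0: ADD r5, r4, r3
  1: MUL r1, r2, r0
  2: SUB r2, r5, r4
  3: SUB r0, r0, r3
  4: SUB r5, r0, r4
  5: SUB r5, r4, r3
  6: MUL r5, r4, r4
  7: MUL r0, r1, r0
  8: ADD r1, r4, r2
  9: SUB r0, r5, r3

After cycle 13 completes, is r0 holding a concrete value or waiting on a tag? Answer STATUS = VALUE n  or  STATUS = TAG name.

cycle 1: issue ADD r5<-Add1 // r0:9,r1:7,r2:3,r3:7,r4:4,r5:Add1
cycle 2: issue MUL r1<-Mul1 // r0:9,r1:Mul1,r2:3,r3:7,r4:4,r5:Add1
cycle 3: CDB Add1=11; issue SUB r2<-Add1 // r0:9,r1:Mul1,r2:Add1,r3:7,r4:4,r5:11
cycle 4: issue SUB r0<-Add2 // r0:Add2,r1:Mul1,r2:Add1,r3:7,r4:4,r5:11
cycle 5: CDB Add1=7; issue SUB r5<-Add1 // r0:Add2,r1:Mul1,r2:7,r3:7,r4:4,r5:Add1
cycle 6: CDB Add2=2; issue SUB r5<-Add2 // r0:2,r1:Mul1,r2:7,r3:7,r4:4,r5:Add2
cycle 7: CDB Mul1=27; issue MUL r5<-Mul1 // r0:2,r1:27,r2:7,r3:7,r4:4,r5:Mul1
cycle 8: CDB Add1=-2; issue MUL r0<-Mul2 // r0:Mul2,r1:27,r2:7,r3:7,r4:4,r5:Mul1
cycle 9: CDB Add2=-3; issue ADD r1<-Add1 // r0:Mul2,r1:Add1,r2:7,r3:7,r4:4,r5:Mul1
cycle 10: issue SUB r0<-Add2 // r0:Add2,r1:Add1,r2:7,r3:7,r4:4,r5:Mul1
cycle 11: CDB Add1=11 // r0:Add2,r1:11,r2:7,r3:7,r4:4,r5:Mul1
cycle 12: CDB Mul1=16 // r0:Add2,r1:11,r2:7,r3:7,r4:4,r5:16
cycle 13: CDB Mul2=54 // r0:Add2,r1:11,r2:7,r3:7,r4:4,r5:16

STATUS = TAG Add2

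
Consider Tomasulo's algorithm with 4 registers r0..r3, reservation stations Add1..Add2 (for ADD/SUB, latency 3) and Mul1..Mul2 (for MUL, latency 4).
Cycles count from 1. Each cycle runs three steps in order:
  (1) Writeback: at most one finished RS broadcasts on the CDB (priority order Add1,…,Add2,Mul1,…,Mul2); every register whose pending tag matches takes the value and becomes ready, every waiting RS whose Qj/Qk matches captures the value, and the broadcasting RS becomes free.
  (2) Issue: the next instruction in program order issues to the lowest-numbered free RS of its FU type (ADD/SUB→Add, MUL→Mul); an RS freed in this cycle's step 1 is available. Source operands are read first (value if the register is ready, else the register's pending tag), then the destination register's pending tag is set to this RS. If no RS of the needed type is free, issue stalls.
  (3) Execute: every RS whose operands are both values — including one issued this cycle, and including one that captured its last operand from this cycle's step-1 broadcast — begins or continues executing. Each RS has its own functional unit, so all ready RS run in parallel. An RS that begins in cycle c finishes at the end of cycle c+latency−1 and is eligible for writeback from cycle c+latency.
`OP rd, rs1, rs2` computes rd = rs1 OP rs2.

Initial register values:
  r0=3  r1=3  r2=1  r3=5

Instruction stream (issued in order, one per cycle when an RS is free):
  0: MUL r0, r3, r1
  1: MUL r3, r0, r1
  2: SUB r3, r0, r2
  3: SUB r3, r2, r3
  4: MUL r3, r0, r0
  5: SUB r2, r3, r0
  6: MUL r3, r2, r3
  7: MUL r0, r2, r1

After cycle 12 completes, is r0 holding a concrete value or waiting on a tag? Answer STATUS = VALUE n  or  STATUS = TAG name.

STATUS = TAG Mul2

cycle 1: issue MUL r0<-Mul1 // r0:Mul1,r1:3,r2:1,r3:5
cycle 2: issue MUL r3<-Mul2 // r0:Mul1,r1:3,r2:1,r3:Mul2
cycle 3: issue SUB r3<-Add1 // r0:Mul1,r1:3,r2:1,r3:Add1
cycle 4: issue SUB r3<-Add2 // r0:Mul1,r1:3,r2:1,r3:Add2
cycle 5: CDB Mul1=15; issue MUL r3<-Mul1 // r0:15,r1:3,r2:1,r3:Mul1
cycle 6: stall // r0:15,r1:3,r2:1,r3:Mul1
cycle 7: stall // r0:15,r1:3,r2:1,r3:Mul1
cycle 8: CDB Add1=14; issue SUB r2<-Add1 // r0:15,r1:3,r2:Add1,r3:Mul1
cycle 9: CDB Mul1=225; issue MUL r3<-Mul1 // r0:15,r1:3,r2:Add1,r3:Mul1
cycle 10: CDB Mul2=45; issue MUL r0<-Mul2 // r0:Mul2,r1:3,r2:Add1,r3:Mul1
cycle 11: CDB Add2=-13 // r0:Mul2,r1:3,r2:Add1,r3:Mul1
cycle 12: CDB Add1=210 // r0:Mul2,r1:3,r2:210,r3:Mul1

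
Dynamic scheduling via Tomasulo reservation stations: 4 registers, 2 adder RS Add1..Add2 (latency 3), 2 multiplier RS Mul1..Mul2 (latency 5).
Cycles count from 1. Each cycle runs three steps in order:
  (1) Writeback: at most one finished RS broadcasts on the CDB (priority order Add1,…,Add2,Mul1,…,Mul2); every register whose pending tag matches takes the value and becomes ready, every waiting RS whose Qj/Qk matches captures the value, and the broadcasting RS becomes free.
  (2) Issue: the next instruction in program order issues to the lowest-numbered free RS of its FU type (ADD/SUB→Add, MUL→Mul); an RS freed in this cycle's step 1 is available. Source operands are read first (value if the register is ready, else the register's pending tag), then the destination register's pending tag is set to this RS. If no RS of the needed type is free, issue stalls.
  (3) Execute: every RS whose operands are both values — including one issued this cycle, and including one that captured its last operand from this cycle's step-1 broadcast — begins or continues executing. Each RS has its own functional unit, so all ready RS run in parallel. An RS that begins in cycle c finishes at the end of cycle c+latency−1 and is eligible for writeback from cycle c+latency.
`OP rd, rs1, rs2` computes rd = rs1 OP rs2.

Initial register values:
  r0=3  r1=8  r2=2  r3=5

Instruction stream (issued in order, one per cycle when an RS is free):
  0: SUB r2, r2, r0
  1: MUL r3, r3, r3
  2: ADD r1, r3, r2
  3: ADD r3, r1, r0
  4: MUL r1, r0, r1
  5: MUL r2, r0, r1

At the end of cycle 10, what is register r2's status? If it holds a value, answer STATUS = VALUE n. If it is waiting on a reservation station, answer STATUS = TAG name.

cycle 1: issue SUB r2<-Add1 // r0:3,r1:8,r2:Add1,r3:5
cycle 2: issue MUL r3<-Mul1 // r0:3,r1:8,r2:Add1,r3:Mul1
cycle 3: issue ADD r1<-Add2 // r0:3,r1:Add2,r2:Add1,r3:Mul1
cycle 4: CDB Add1=-1; issue ADD r3<-Add1 // r0:3,r1:Add2,r2:-1,r3:Add1
cycle 5: issue MUL r1<-Mul2 // r0:3,r1:Mul2,r2:-1,r3:Add1
cycle 6: stall // r0:3,r1:Mul2,r2:-1,r3:Add1
cycle 7: CDB Mul1=25; issue MUL r2<-Mul1 // r0:3,r1:Mul2,r2:Mul1,r3:Add1
cycle 8: - // r0:3,r1:Mul2,r2:Mul1,r3:Add1
cycle 9: - // r0:3,r1:Mul2,r2:Mul1,r3:Add1
cycle 10: CDB Add2=24 // r0:3,r1:Mul2,r2:Mul1,r3:Add1

STATUS = TAG Mul1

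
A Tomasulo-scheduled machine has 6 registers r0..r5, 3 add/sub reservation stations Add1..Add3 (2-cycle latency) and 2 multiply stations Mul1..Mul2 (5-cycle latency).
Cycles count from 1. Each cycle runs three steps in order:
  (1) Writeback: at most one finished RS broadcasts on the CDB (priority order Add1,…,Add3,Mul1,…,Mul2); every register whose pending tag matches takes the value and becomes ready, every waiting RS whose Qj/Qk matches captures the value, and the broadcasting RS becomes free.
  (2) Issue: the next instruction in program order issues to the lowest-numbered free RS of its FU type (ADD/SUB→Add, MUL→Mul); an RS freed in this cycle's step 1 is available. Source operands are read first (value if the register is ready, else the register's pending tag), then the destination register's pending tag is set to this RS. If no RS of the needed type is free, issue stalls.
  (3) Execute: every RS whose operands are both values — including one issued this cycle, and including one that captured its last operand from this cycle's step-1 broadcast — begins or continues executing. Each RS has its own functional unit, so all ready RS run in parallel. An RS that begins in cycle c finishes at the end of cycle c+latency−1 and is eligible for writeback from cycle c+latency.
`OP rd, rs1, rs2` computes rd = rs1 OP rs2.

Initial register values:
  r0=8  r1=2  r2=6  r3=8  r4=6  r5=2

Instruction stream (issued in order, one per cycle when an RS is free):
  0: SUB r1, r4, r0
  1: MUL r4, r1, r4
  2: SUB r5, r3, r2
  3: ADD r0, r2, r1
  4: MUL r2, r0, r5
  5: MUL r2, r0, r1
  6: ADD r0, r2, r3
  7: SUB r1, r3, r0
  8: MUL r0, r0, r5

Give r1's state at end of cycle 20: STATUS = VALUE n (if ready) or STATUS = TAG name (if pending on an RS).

c1: issue SUB r1<-Add1 | r0:8,r1:Add1,r2:6,r3:8,r4:6,r5:2
c2: issue MUL r4<-Mul1 | r0:8,r1:Add1,r2:6,r3:8,r4:Mul1,r5:2
c3: CDB Add1=-2; issue SUB r5<-Add1 | r0:8,r1:-2,r2:6,r3:8,r4:Mul1,r5:Add1
c4: issue ADD r0<-Add2 | r0:Add2,r1:-2,r2:6,r3:8,r4:Mul1,r5:Add1
c5: CDB Add1=2; issue MUL r2<-Mul2 | r0:Add2,r1:-2,r2:Mul2,r3:8,r4:Mul1,r5:2
c6: CDB Add2=4; stall | r0:4,r1:-2,r2:Mul2,r3:8,r4:Mul1,r5:2
c7: stall | r0:4,r1:-2,r2:Mul2,r3:8,r4:Mul1,r5:2
c8: CDB Mul1=-12; issue MUL r2<-Mul1 | r0:4,r1:-2,r2:Mul1,r3:8,r4:-12,r5:2
c9: issue ADD r0<-Add1 | r0:Add1,r1:-2,r2:Mul1,r3:8,r4:-12,r5:2
c10: issue SUB r1<-Add2 | r0:Add1,r1:Add2,r2:Mul1,r3:8,r4:-12,r5:2
c11: CDB Mul2=8; issue MUL r0<-Mul2 | r0:Mul2,r1:Add2,r2:Mul1,r3:8,r4:-12,r5:2
c12: - | r0:Mul2,r1:Add2,r2:Mul1,r3:8,r4:-12,r5:2
c13: CDB Mul1=-8 | r0:Mul2,r1:Add2,r2:-8,r3:8,r4:-12,r5:2
c14: - | r0:Mul2,r1:Add2,r2:-8,r3:8,r4:-12,r5:2
c15: CDB Add1=0 | r0:Mul2,r1:Add2,r2:-8,r3:8,r4:-12,r5:2
c16: - | r0:Mul2,r1:Add2,r2:-8,r3:8,r4:-12,r5:2
c17: CDB Add2=8 | r0:Mul2,r1:8,r2:-8,r3:8,r4:-12,r5:2
c18: - | r0:Mul2,r1:8,r2:-8,r3:8,r4:-12,r5:2
c19: - | r0:Mul2,r1:8,r2:-8,r3:8,r4:-12,r5:2
c20: CDB Mul2=0 | r0:0,r1:8,r2:-8,r3:8,r4:-12,r5:2

STATUS = VALUE 8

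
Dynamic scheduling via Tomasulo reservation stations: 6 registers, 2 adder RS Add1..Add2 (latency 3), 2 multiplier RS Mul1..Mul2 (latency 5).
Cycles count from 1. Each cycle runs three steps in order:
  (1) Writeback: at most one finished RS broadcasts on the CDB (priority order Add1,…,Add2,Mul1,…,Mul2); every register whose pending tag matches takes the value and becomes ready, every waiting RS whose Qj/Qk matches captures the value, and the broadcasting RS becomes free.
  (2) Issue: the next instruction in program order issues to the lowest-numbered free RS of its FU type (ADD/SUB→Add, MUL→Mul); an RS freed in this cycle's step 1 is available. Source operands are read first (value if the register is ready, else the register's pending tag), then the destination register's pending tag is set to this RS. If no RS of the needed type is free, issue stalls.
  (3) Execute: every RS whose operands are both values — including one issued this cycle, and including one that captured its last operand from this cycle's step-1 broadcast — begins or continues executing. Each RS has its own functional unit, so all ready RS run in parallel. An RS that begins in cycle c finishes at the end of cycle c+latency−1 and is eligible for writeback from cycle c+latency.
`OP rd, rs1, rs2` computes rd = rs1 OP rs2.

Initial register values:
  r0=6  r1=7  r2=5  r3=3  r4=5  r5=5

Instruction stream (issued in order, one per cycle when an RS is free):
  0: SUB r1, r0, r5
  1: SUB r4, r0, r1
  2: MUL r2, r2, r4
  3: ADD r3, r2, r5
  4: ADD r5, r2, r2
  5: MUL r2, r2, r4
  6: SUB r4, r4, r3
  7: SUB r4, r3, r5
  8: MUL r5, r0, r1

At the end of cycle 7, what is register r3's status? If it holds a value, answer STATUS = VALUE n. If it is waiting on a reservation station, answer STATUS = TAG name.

cycle 1: issue SUB r1<-Add1 // r0:6,r1:Add1,r2:5,r3:3,r4:5,r5:5
cycle 2: issue SUB r4<-Add2 // r0:6,r1:Add1,r2:5,r3:3,r4:Add2,r5:5
cycle 3: issue MUL r2<-Mul1 // r0:6,r1:Add1,r2:Mul1,r3:3,r4:Add2,r5:5
cycle 4: CDB Add1=1; issue ADD r3<-Add1 // r0:6,r1:1,r2:Mul1,r3:Add1,r4:Add2,r5:5
cycle 5: stall // r0:6,r1:1,r2:Mul1,r3:Add1,r4:Add2,r5:5
cycle 6: stall // r0:6,r1:1,r2:Mul1,r3:Add1,r4:Add2,r5:5
cycle 7: CDB Add2=5; issue ADD r5<-Add2 // r0:6,r1:1,r2:Mul1,r3:Add1,r4:5,r5:Add2

STATUS = TAG Add1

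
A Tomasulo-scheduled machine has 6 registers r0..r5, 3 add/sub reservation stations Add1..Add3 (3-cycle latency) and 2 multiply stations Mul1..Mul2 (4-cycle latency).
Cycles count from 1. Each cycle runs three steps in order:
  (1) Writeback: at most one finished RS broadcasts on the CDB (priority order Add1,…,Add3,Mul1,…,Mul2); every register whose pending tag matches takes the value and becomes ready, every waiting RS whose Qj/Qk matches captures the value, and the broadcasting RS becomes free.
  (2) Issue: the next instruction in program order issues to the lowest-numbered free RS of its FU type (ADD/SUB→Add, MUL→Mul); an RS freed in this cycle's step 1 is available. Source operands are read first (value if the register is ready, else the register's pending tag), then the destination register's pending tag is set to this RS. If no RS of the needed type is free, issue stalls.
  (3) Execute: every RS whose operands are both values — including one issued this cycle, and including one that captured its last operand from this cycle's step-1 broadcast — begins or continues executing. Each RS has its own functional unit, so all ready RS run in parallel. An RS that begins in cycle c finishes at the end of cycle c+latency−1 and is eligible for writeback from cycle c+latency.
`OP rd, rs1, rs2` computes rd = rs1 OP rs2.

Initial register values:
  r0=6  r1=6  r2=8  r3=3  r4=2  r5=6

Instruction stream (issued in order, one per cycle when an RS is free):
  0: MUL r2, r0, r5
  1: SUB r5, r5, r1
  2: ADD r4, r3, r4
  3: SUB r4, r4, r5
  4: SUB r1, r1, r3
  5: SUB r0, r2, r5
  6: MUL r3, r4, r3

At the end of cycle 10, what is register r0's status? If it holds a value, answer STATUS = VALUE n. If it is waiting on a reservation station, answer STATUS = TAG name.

cycle 1: issue MUL r2<-Mul1 // r0:6,r1:6,r2:Mul1,r3:3,r4:2,r5:6
cycle 2: issue SUB r5<-Add1 // r0:6,r1:6,r2:Mul1,r3:3,r4:2,r5:Add1
cycle 3: issue ADD r4<-Add2 // r0:6,r1:6,r2:Mul1,r3:3,r4:Add2,r5:Add1
cycle 4: issue SUB r4<-Add3 // r0:6,r1:6,r2:Mul1,r3:3,r4:Add3,r5:Add1
cycle 5: CDB Add1=0; issue SUB r1<-Add1 // r0:6,r1:Add1,r2:Mul1,r3:3,r4:Add3,r5:0
cycle 6: CDB Add2=5; issue SUB r0<-Add2 // r0:Add2,r1:Add1,r2:Mul1,r3:3,r4:Add3,r5:0
cycle 7: CDB Mul1=36; issue MUL r3<-Mul1 // r0:Add2,r1:Add1,r2:36,r3:Mul1,r4:Add3,r5:0
cycle 8: CDB Add1=3 // r0:Add2,r1:3,r2:36,r3:Mul1,r4:Add3,r5:0
cycle 9: CDB Add3=5 // r0:Add2,r1:3,r2:36,r3:Mul1,r4:5,r5:0
cycle 10: CDB Add2=36 // r0:36,r1:3,r2:36,r3:Mul1,r4:5,r5:0

STATUS = VALUE 36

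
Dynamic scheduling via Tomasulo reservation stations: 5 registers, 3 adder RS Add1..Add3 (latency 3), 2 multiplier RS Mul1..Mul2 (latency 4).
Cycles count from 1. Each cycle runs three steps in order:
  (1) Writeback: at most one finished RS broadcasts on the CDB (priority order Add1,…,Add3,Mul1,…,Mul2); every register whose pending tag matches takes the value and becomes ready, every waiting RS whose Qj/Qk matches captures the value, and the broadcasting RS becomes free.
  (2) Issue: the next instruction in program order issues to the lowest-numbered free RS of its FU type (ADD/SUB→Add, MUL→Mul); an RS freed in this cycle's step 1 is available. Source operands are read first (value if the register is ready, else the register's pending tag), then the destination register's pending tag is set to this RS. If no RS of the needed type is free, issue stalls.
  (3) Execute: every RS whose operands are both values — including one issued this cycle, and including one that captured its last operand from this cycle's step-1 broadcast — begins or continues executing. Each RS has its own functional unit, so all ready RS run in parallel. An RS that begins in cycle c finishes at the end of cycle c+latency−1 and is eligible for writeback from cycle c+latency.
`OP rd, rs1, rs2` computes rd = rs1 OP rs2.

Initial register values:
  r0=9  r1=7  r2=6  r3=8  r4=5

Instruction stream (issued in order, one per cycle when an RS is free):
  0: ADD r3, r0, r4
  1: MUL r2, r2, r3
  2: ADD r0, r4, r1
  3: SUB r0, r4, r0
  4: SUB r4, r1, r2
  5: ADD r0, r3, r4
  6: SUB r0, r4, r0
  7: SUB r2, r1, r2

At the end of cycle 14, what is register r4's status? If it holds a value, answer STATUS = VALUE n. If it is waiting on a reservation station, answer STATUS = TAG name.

STATUS = VALUE -77

c1: issue ADD r3<-Add1 | r0:9,r1:7,r2:6,r3:Add1,r4:5
c2: issue MUL r2<-Mul1 | r0:9,r1:7,r2:Mul1,r3:Add1,r4:5
c3: issue ADD r0<-Add2 | r0:Add2,r1:7,r2:Mul1,r3:Add1,r4:5
c4: CDB Add1=14; issue SUB r0<-Add1 | r0:Add1,r1:7,r2:Mul1,r3:14,r4:5
c5: issue SUB r4<-Add3 | r0:Add1,r1:7,r2:Mul1,r3:14,r4:Add3
c6: CDB Add2=12; issue ADD r0<-Add2 | r0:Add2,r1:7,r2:Mul1,r3:14,r4:Add3
c7: stall | r0:Add2,r1:7,r2:Mul1,r3:14,r4:Add3
c8: CDB Mul1=84; stall | r0:Add2,r1:7,r2:84,r3:14,r4:Add3
c9: CDB Add1=-7; issue SUB r0<-Add1 | r0:Add1,r1:7,r2:84,r3:14,r4:Add3
c10: stall | r0:Add1,r1:7,r2:84,r3:14,r4:Add3
c11: CDB Add3=-77; issue SUB r2<-Add3 | r0:Add1,r1:7,r2:Add3,r3:14,r4:-77
c12: - | r0:Add1,r1:7,r2:Add3,r3:14,r4:-77
c13: - | r0:Add1,r1:7,r2:Add3,r3:14,r4:-77
c14: CDB Add2=-63 | r0:Add1,r1:7,r2:Add3,r3:14,r4:-77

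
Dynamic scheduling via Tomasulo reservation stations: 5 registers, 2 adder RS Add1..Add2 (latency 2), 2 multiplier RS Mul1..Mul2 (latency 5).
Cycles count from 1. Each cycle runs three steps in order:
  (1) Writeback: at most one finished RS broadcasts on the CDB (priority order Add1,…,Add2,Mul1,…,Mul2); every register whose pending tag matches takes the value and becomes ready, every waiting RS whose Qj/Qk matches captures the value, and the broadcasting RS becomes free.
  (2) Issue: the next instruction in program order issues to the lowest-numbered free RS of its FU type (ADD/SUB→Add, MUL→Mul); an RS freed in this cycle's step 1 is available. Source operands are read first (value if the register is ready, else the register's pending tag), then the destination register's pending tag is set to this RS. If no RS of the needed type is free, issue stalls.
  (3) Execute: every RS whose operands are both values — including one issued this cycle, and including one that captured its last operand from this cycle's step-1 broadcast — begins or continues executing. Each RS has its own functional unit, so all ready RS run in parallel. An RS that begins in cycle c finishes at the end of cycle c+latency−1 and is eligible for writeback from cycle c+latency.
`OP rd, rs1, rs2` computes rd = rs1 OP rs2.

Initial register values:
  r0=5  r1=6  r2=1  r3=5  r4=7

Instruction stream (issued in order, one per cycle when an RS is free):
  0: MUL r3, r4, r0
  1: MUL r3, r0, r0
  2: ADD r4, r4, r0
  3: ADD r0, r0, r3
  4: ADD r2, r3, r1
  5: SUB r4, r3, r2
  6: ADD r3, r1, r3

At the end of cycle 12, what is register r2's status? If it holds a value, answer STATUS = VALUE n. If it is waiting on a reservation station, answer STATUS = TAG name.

STATUS = VALUE 31

  c1: issue MUL r3<-Mul1  regs: r0:5,r1:6,r2:1,r3:Mul1,r4:7
  c2: issue MUL r3<-Mul2  regs: r0:5,r1:6,r2:1,r3:Mul2,r4:7
  c3: issue ADD r4<-Add1  regs: r0:5,r1:6,r2:1,r3:Mul2,r4:Add1
  c4: issue ADD r0<-Add2  regs: r0:Add2,r1:6,r2:1,r3:Mul2,r4:Add1
  c5: CDB Add1=12; issue ADD r2<-Add1  regs: r0:Add2,r1:6,r2:Add1,r3:Mul2,r4:12
  c6: CDB Mul1=35; stall  regs: r0:Add2,r1:6,r2:Add1,r3:Mul2,r4:12
  c7: CDB Mul2=25; stall  regs: r0:Add2,r1:6,r2:Add1,r3:25,r4:12
  c8: stall  regs: r0:Add2,r1:6,r2:Add1,r3:25,r4:12
  c9: CDB Add1=31; issue SUB r4<-Add1  regs: r0:Add2,r1:6,r2:31,r3:25,r4:Add1
  c10: CDB Add2=30; issue ADD r3<-Add2  regs: r0:30,r1:6,r2:31,r3:Add2,r4:Add1
  c11: CDB Add1=-6  regs: r0:30,r1:6,r2:31,r3:Add2,r4:-6
  c12: CDB Add2=31  regs: r0:30,r1:6,r2:31,r3:31,r4:-6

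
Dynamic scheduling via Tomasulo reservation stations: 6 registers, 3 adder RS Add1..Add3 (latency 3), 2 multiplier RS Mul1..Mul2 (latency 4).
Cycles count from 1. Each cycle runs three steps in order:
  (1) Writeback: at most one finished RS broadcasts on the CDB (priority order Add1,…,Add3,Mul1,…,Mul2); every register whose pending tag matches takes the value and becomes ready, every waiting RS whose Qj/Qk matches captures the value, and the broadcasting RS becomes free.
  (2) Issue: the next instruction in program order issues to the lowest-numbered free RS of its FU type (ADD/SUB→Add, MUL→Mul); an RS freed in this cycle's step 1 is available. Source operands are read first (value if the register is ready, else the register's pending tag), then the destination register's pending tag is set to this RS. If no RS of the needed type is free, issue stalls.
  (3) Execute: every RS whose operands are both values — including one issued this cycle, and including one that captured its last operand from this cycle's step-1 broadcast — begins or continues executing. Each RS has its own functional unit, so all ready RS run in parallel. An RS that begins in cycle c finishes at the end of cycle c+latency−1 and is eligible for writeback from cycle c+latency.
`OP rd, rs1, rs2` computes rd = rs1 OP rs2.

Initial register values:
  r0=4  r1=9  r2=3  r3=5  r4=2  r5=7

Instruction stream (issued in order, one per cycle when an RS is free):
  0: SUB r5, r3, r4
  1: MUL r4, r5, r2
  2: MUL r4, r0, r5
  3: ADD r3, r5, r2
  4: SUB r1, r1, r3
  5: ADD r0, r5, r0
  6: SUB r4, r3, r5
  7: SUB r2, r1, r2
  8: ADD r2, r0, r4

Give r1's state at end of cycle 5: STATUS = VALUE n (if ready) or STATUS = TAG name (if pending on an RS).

STATUS = TAG Add2

c1: issue SUB r5<-Add1 | r0:4,r1:9,r2:3,r3:5,r4:2,r5:Add1
c2: issue MUL r4<-Mul1 | r0:4,r1:9,r2:3,r3:5,r4:Mul1,r5:Add1
c3: issue MUL r4<-Mul2 | r0:4,r1:9,r2:3,r3:5,r4:Mul2,r5:Add1
c4: CDB Add1=3; issue ADD r3<-Add1 | r0:4,r1:9,r2:3,r3:Add1,r4:Mul2,r5:3
c5: issue SUB r1<-Add2 | r0:4,r1:Add2,r2:3,r3:Add1,r4:Mul2,r5:3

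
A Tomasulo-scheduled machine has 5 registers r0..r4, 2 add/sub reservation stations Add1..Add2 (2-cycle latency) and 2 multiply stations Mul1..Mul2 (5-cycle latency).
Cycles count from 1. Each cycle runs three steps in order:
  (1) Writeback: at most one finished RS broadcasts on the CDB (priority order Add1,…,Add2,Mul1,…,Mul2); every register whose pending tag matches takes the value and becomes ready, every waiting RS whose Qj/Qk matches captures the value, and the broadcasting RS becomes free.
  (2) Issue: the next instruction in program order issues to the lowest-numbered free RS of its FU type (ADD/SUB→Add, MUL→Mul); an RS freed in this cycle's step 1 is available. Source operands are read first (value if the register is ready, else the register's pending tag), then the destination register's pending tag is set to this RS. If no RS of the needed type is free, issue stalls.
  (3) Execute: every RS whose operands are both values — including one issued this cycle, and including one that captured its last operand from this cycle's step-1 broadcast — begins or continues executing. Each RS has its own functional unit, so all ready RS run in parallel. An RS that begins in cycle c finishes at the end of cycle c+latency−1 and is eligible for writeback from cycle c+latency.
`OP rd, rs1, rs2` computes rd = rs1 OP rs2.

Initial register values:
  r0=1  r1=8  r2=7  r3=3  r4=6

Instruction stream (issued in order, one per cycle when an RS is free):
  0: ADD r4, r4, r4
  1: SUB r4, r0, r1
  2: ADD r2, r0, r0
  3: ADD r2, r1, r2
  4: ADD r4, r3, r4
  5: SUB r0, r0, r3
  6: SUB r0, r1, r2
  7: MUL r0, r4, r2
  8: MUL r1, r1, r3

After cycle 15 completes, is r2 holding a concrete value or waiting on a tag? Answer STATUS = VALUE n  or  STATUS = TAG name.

STATUS = VALUE 10

c1: issue ADD r4<-Add1 | r0:1,r1:8,r2:7,r3:3,r4:Add1
c2: issue SUB r4<-Add2 | r0:1,r1:8,r2:7,r3:3,r4:Add2
c3: CDB Add1=12; issue ADD r2<-Add1 | r0:1,r1:8,r2:Add1,r3:3,r4:Add2
c4: CDB Add2=-7; issue ADD r2<-Add2 | r0:1,r1:8,r2:Add2,r3:3,r4:-7
c5: CDB Add1=2; issue ADD r4<-Add1 | r0:1,r1:8,r2:Add2,r3:3,r4:Add1
c6: stall | r0:1,r1:8,r2:Add2,r3:3,r4:Add1
c7: CDB Add1=-4; issue SUB r0<-Add1 | r0:Add1,r1:8,r2:Add2,r3:3,r4:-4
c8: CDB Add2=10; issue SUB r0<-Add2 | r0:Add2,r1:8,r2:10,r3:3,r4:-4
c9: CDB Add1=-2; issue MUL r0<-Mul1 | r0:Mul1,r1:8,r2:10,r3:3,r4:-4
c10: CDB Add2=-2; issue MUL r1<-Mul2 | r0:Mul1,r1:Mul2,r2:10,r3:3,r4:-4
c11: - | r0:Mul1,r1:Mul2,r2:10,r3:3,r4:-4
c12: - | r0:Mul1,r1:Mul2,r2:10,r3:3,r4:-4
c13: - | r0:Mul1,r1:Mul2,r2:10,r3:3,r4:-4
c14: CDB Mul1=-40 | r0:-40,r1:Mul2,r2:10,r3:3,r4:-4
c15: CDB Mul2=24 | r0:-40,r1:24,r2:10,r3:3,r4:-4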